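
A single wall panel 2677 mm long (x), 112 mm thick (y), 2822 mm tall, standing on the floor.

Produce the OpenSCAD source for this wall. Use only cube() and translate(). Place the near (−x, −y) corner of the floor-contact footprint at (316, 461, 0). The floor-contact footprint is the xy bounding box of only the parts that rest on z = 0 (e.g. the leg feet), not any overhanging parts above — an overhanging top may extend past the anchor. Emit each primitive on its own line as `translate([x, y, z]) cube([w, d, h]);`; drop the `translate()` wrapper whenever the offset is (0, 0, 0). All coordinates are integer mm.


translate([316, 461, 0]) cube([2677, 112, 2822]);


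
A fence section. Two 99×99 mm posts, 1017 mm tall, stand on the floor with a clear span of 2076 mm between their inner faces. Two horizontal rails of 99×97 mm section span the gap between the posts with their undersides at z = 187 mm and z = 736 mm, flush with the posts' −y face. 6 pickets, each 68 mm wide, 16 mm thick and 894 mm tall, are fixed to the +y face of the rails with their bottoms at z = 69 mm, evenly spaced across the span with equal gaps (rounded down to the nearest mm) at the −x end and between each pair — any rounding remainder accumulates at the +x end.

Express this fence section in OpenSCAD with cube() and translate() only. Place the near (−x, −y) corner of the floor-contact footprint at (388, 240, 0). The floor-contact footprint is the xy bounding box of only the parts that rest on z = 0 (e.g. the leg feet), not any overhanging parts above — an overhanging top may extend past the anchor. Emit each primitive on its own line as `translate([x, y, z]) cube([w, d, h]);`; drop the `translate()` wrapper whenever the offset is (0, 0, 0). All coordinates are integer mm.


translate([388, 240, 0]) cube([99, 99, 1017]);
translate([2563, 240, 0]) cube([99, 99, 1017]);
translate([487, 240, 187]) cube([2076, 99, 97]);
translate([487, 240, 736]) cube([2076, 99, 97]);
translate([725, 339, 69]) cube([68, 16, 894]);
translate([1031, 339, 69]) cube([68, 16, 894]);
translate([1337, 339, 69]) cube([68, 16, 894]);
translate([1643, 339, 69]) cube([68, 16, 894]);
translate([1949, 339, 69]) cube([68, 16, 894]);
translate([2255, 339, 69]) cube([68, 16, 894]);


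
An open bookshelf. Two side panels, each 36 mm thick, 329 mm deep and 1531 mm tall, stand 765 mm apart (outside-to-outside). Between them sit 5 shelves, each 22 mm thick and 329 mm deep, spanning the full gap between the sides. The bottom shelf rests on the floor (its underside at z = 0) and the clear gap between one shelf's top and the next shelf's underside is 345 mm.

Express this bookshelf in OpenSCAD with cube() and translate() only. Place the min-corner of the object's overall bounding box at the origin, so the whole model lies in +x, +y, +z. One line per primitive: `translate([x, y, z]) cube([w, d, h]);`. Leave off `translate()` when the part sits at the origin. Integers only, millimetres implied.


cube([36, 329, 1531]);
translate([729, 0, 0]) cube([36, 329, 1531]);
translate([36, 0, 0]) cube([693, 329, 22]);
translate([36, 0, 367]) cube([693, 329, 22]);
translate([36, 0, 734]) cube([693, 329, 22]);
translate([36, 0, 1101]) cube([693, 329, 22]);
translate([36, 0, 1468]) cube([693, 329, 22]);


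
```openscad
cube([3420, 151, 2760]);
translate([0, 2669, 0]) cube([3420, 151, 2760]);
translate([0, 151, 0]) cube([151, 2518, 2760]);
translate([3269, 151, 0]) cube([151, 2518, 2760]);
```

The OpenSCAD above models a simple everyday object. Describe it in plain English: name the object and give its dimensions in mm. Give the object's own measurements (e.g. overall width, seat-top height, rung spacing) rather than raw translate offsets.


The wall frame of a small rectangular building: four walls, each 2760 mm tall and 151 mm thick, enclosing a footprint 3420 mm (x) by 2820 mm (y) outside-to-outside, with no floor or roof. The front and back walls (the −y and +y sides) span the full width; the two side walls fit between them.


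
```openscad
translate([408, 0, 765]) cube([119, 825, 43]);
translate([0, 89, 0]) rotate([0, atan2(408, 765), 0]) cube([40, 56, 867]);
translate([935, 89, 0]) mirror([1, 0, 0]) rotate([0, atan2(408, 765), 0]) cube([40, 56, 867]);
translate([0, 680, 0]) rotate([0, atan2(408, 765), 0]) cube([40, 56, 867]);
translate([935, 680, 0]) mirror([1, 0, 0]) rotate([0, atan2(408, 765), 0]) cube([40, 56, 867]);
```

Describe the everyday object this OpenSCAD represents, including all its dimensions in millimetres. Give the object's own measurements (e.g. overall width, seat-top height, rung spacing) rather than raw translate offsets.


A sawhorse. A 119×825×43 mm beam (x, y, z) sits on two A-frame leg pairs. Each pair is two raked legs of 40×56 mm section (56 mm along y) splaying symmetrically in x. Each leg rises 765 mm vertically over 408 mm of horizontal reach and is 867 mm long along its own axis. Every leg's outer bottom edge rests on the floor and its outer top edge meets a bottom edge of the beam — the left legs (tilting toward +x) meet the beam's −x bottom edge, the right legs (their mirror images, tilting toward −x) meet its +x bottom edge — so the leg tops tuck under the beam, the beam's underside is 765 mm above the floor, and the feet are 935 mm apart outside-to-outside with the beam centred between them. The two leg pairs are set in 89 mm from either end of the beam.


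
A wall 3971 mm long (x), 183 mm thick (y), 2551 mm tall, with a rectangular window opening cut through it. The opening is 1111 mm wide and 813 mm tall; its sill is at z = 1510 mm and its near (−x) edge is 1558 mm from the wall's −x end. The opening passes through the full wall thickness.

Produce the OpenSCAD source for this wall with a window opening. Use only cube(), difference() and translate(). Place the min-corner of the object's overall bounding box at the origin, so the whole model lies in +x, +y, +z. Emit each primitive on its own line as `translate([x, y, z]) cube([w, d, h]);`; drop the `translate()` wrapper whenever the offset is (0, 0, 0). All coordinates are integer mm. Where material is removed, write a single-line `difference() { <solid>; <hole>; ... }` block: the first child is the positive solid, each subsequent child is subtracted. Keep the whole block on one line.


difference() { cube([3971, 183, 2551]); translate([1558, 0, 1510]) cube([1111, 183, 813]); }


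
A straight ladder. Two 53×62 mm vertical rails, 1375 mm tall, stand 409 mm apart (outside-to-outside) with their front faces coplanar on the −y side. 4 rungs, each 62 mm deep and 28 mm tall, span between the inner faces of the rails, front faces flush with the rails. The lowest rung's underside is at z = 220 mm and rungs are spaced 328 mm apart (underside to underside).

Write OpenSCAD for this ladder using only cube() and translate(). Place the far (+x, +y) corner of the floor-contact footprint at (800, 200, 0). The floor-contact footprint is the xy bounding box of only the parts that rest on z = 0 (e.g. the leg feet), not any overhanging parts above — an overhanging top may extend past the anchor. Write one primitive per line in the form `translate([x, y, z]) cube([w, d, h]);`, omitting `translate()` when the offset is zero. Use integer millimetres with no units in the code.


translate([391, 138, 0]) cube([53, 62, 1375]);
translate([747, 138, 0]) cube([53, 62, 1375]);
translate([444, 138, 220]) cube([303, 62, 28]);
translate([444, 138, 548]) cube([303, 62, 28]);
translate([444, 138, 876]) cube([303, 62, 28]);
translate([444, 138, 1204]) cube([303, 62, 28]);


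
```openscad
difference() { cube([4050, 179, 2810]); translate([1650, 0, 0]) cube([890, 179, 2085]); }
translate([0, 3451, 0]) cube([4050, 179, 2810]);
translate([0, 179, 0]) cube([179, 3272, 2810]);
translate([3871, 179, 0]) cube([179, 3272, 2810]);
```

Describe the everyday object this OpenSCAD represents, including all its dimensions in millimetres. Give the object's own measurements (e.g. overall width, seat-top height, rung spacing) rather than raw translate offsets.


A single room: four walls, each 2810 mm tall and 179 mm thick, enclosing an outside footprint 4050×3630 mm (x × y), no floor or roof. The front and back walls (−y and +y sides) run the full x-width; the side walls fit between their inner faces. A door opening 890 mm wide and 2085 mm tall is cut through the front wall from the floor up, its −x edge 1650 mm from the wall's −x end.


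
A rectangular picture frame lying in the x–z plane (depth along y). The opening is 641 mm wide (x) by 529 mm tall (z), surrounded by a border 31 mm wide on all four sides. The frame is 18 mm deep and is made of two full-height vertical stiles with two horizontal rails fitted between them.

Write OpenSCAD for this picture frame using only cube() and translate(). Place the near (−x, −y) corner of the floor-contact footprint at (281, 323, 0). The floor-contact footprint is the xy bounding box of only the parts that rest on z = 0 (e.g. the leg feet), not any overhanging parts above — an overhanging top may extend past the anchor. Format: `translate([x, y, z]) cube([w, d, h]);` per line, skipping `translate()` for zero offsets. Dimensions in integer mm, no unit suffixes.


translate([281, 323, 0]) cube([31, 18, 591]);
translate([953, 323, 0]) cube([31, 18, 591]);
translate([312, 323, 0]) cube([641, 18, 31]);
translate([312, 323, 560]) cube([641, 18, 31]);


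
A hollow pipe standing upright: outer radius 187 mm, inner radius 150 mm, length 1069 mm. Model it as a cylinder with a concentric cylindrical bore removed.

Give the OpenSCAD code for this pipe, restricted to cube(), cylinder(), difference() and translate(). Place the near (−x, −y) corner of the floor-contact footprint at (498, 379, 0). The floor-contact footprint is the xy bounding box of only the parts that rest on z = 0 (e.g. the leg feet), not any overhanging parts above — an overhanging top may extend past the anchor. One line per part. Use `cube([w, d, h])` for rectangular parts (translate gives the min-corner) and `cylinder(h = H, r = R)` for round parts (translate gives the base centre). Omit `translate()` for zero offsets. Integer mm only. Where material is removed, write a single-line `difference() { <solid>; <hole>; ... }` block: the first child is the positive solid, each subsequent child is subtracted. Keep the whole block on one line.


difference() { translate([685, 566, 0]) cylinder(h = 1069, r = 187); translate([685, 566, 0]) cylinder(h = 1069, r = 150); }


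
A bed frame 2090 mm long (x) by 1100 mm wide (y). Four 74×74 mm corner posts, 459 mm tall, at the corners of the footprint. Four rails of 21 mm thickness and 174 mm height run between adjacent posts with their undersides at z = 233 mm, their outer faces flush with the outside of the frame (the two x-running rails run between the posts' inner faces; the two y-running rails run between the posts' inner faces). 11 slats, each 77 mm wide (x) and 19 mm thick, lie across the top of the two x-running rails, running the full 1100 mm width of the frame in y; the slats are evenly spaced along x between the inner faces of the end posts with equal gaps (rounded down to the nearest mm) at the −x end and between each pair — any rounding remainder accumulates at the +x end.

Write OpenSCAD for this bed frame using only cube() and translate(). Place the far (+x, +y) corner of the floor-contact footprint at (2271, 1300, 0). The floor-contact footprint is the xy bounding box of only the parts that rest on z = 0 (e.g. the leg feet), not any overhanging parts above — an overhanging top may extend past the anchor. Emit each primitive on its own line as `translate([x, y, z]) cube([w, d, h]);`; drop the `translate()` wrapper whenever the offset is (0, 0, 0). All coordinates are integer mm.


// slat z = rail_z + rail_h = 233 + 174 = 407
// slat gap = ⌊(1942 − 11·77) / 12⌋ = 91
translate([181, 200, 0]) cube([74, 74, 459]);
translate([181, 1226, 0]) cube([74, 74, 459]);
translate([2197, 200, 0]) cube([74, 74, 459]);
translate([2197, 1226, 0]) cube([74, 74, 459]);
translate([255, 200, 233]) cube([1942, 21, 174]);
translate([255, 1279, 233]) cube([1942, 21, 174]);
translate([181, 274, 233]) cube([21, 952, 174]);
translate([2250, 274, 233]) cube([21, 952, 174]);
translate([346, 200, 407]) cube([77, 1100, 19]);
translate([514, 200, 407]) cube([77, 1100, 19]);
translate([682, 200, 407]) cube([77, 1100, 19]);
translate([850, 200, 407]) cube([77, 1100, 19]);
translate([1018, 200, 407]) cube([77, 1100, 19]);
translate([1186, 200, 407]) cube([77, 1100, 19]);
translate([1354, 200, 407]) cube([77, 1100, 19]);
translate([1522, 200, 407]) cube([77, 1100, 19]);
translate([1690, 200, 407]) cube([77, 1100, 19]);
translate([1858, 200, 407]) cube([77, 1100, 19]);
translate([2026, 200, 407]) cube([77, 1100, 19]);


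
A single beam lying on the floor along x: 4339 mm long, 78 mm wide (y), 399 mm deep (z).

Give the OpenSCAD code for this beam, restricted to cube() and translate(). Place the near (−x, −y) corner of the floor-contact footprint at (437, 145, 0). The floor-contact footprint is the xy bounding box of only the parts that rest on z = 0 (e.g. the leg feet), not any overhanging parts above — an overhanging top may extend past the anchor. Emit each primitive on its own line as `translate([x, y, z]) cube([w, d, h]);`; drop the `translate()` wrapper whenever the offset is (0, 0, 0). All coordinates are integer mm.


translate([437, 145, 0]) cube([4339, 78, 399]);


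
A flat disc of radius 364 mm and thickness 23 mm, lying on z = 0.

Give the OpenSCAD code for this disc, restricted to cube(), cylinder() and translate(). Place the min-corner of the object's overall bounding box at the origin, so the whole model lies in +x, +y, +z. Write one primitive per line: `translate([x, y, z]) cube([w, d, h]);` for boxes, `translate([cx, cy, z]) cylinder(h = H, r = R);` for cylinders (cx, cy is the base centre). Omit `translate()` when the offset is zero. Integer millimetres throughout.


translate([364, 364, 0]) cylinder(h = 23, r = 364);


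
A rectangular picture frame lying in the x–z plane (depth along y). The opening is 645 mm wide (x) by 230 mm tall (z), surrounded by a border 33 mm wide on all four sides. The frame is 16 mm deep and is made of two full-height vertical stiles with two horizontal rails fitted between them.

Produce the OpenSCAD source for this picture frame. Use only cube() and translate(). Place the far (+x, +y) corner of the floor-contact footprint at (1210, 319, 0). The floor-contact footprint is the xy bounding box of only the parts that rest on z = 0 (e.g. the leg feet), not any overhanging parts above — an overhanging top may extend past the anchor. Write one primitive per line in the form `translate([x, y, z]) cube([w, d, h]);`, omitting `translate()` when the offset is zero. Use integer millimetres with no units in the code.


translate([499, 303, 0]) cube([33, 16, 296]);
translate([1177, 303, 0]) cube([33, 16, 296]);
translate([532, 303, 0]) cube([645, 16, 33]);
translate([532, 303, 263]) cube([645, 16, 33]);


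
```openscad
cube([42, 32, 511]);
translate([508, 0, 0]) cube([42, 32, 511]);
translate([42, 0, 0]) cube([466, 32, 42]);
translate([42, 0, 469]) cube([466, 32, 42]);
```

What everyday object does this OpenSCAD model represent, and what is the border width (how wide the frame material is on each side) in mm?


A picture frame. The border width is 42 mm.

Four thin pieces enclosing a rectangular opening — a picture frame. The two full-height stiles are 511 mm tall; the top rail sits at z = 469 and is 42 mm tall, so the border above the opening is 511 − 469 = 42 mm, matching the stile x-width.


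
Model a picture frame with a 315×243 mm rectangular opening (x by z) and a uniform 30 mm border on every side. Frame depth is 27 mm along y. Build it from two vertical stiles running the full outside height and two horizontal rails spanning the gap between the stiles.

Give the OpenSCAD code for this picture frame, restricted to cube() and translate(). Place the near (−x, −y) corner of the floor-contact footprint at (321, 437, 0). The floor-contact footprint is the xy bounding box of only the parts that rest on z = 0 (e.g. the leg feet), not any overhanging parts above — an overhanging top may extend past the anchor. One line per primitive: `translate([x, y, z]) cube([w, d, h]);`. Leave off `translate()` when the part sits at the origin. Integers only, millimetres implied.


translate([321, 437, 0]) cube([30, 27, 303]);
translate([666, 437, 0]) cube([30, 27, 303]);
translate([351, 437, 0]) cube([315, 27, 30]);
translate([351, 437, 273]) cube([315, 27, 30]);


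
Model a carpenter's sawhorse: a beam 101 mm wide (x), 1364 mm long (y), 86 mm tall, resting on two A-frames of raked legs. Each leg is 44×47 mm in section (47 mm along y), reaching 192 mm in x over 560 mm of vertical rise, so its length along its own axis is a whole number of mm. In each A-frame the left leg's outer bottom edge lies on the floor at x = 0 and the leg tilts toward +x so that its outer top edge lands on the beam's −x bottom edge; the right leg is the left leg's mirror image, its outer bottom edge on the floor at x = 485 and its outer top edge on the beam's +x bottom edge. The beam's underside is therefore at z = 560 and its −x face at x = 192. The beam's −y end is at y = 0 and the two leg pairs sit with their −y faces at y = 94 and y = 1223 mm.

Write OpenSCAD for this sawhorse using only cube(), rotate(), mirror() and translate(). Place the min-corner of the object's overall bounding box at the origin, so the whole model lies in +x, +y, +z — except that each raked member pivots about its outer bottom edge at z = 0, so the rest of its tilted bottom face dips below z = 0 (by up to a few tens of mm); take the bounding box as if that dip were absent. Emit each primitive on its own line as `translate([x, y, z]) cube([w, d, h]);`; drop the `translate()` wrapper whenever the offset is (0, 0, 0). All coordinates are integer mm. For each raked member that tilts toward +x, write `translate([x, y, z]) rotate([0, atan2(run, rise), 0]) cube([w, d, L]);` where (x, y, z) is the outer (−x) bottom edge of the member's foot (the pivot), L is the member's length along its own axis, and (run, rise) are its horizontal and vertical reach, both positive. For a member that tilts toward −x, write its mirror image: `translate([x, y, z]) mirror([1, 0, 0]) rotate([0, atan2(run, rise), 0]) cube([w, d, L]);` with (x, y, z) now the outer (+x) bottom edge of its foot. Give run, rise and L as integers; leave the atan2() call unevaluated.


translate([192, 0, 560]) cube([101, 1364, 86]);
translate([0, 94, 0]) rotate([0, atan2(192, 560), 0]) cube([44, 47, 592]);
translate([485, 94, 0]) mirror([1, 0, 0]) rotate([0, atan2(192, 560), 0]) cube([44, 47, 592]);
translate([0, 1223, 0]) rotate([0, atan2(192, 560), 0]) cube([44, 47, 592]);
translate([485, 1223, 0]) mirror([1, 0, 0]) rotate([0, atan2(192, 560), 0]) cube([44, 47, 592]);


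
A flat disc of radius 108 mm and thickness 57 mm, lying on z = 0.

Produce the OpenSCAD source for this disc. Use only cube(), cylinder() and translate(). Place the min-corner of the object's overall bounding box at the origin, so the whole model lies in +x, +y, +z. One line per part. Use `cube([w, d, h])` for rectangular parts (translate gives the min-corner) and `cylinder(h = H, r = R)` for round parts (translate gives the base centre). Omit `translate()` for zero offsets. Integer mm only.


translate([108, 108, 0]) cylinder(h = 57, r = 108);


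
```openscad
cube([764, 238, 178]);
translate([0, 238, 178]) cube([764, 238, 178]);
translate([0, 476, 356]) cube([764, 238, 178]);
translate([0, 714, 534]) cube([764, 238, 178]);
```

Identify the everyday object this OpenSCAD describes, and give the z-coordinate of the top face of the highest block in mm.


A staircase. The total rise is 712 mm.

4 identical blocks, each offset up and back from the previous — a staircase. Each step is 178 mm tall and there are 4 of them, so the total rise is 4 × 178 = 712 mm.


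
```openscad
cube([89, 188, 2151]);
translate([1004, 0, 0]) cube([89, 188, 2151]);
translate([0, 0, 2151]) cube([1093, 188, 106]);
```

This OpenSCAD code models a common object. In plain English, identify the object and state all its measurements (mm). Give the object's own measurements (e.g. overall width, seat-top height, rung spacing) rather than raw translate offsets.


A door frame. The clear opening is 915 mm wide and 2151 mm high. Two 89 mm wide jambs, 188 mm deep, stand either side of the opening from the floor to the top of the opening. A 106 mm thick head sits across the top of both jambs, spanning the full outside width of the frame.


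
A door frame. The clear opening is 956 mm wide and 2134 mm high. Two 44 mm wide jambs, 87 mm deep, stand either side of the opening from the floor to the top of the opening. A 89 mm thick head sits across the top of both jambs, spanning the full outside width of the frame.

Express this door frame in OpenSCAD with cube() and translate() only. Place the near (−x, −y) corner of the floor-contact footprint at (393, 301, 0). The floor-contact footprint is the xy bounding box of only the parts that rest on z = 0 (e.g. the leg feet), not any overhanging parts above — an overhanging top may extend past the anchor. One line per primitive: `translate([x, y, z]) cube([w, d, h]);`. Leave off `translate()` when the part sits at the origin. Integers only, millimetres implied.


translate([393, 301, 0]) cube([44, 87, 2134]);
translate([1393, 301, 0]) cube([44, 87, 2134]);
translate([393, 301, 2134]) cube([1044, 87, 89]);


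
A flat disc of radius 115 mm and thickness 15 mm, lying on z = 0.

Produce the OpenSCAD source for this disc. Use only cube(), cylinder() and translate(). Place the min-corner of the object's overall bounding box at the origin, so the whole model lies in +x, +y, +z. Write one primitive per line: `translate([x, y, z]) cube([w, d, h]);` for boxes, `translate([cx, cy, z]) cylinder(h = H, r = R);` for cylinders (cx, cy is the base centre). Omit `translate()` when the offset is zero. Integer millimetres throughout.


translate([115, 115, 0]) cylinder(h = 15, r = 115);


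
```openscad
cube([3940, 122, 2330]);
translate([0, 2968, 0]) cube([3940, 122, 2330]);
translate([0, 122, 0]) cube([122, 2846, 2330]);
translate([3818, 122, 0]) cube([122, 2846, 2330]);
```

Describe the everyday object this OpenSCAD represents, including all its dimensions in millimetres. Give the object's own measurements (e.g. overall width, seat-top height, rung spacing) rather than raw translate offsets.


The wall frame of a small rectangular building: four walls, each 2330 mm tall and 122 mm thick, enclosing a footprint 3940 mm (x) by 3090 mm (y) outside-to-outside, with no floor or roof. The front and back walls (the −y and +y sides) span the full width; the two side walls fit between them.


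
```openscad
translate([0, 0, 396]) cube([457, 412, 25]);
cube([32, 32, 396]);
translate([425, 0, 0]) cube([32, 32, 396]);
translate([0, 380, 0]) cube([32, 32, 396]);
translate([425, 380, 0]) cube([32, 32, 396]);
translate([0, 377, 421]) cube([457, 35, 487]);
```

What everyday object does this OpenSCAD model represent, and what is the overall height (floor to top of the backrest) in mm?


A chair. The overall height is 908 mm.

A slab on four corner posts with a tall panel at the back — a chair. The seat slab sits at z = 396 with thickness 25, and the 487 mm backrest starts at the seat top, so the overall height is 396 + 25 + 487 = 908 mm.


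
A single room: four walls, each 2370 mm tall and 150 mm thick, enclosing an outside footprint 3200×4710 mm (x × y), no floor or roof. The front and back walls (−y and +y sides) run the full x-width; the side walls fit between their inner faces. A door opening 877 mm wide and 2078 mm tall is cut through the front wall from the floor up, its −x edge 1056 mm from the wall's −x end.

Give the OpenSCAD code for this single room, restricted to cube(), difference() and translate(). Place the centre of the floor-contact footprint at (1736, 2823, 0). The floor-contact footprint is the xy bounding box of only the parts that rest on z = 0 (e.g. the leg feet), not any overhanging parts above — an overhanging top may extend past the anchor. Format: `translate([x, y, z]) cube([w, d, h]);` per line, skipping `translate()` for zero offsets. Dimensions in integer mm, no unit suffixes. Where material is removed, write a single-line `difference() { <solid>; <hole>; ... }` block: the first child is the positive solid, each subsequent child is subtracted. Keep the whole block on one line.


difference() { translate([136, 468, 0]) cube([3200, 150, 2370]); translate([1192, 468, 0]) cube([877, 150, 2078]); }
translate([136, 5028, 0]) cube([3200, 150, 2370]);
translate([136, 618, 0]) cube([150, 4410, 2370]);
translate([3186, 618, 0]) cube([150, 4410, 2370]);


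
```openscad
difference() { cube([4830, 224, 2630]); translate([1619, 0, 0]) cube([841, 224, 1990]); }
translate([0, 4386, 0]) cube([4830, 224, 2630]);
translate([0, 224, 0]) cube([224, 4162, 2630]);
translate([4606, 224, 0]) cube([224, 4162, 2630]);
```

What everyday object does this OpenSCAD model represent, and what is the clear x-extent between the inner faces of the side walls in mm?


A single room. The interior width is 4382 mm.

Four walls enclosing a rectangle with a door in the front wall — a room. Outside width 4830 minus two 224 mm walls gives 4382 mm.


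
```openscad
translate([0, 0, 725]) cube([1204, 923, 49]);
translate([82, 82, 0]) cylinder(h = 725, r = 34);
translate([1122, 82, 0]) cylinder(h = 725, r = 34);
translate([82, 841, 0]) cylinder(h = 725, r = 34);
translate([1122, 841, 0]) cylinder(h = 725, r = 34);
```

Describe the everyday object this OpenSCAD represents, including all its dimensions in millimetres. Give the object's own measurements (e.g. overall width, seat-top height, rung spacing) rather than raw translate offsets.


A rectangular dining table. The top is 1204×923×49 mm with its upper surface at z = 774 mm. It stands on four round legs of 68 mm diameter, each leg's bounding box inset 48 mm from the nearest pair of top edges, running from the floor to the underside of the top.


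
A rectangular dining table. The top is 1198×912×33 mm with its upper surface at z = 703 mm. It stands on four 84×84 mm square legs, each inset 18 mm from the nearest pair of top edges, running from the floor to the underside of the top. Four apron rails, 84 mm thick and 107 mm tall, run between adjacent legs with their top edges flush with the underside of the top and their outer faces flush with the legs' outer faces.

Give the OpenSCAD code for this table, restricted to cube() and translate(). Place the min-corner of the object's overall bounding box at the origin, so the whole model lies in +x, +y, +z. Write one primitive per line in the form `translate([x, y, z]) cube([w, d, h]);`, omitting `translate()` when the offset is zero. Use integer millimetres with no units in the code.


translate([0, 0, 670]) cube([1198, 912, 33]);
translate([18, 18, 0]) cube([84, 84, 670]);
translate([1096, 18, 0]) cube([84, 84, 670]);
translate([18, 810, 0]) cube([84, 84, 670]);
translate([1096, 810, 0]) cube([84, 84, 670]);
translate([102, 18, 563]) cube([994, 84, 107]);
translate([102, 810, 563]) cube([994, 84, 107]);
translate([18, 102, 563]) cube([84, 708, 107]);
translate([1096, 102, 563]) cube([84, 708, 107]);


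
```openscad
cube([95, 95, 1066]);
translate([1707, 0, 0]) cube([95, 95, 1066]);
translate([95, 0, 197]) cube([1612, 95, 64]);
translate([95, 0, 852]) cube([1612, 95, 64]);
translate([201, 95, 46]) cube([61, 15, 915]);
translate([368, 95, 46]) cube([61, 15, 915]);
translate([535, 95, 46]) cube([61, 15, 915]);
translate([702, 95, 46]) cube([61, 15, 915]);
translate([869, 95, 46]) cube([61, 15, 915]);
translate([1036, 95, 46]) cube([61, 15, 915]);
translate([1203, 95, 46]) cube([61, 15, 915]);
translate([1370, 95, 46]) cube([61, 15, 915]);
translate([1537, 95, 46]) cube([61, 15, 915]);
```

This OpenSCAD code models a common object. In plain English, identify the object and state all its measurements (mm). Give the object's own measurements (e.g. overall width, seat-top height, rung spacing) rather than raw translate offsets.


A fence section. Two 95×95 mm posts, 1066 mm tall, stand on the floor with a clear span of 1612 mm between their inner faces. Two horizontal rails of 95×64 mm section span the gap between the posts with their undersides at z = 197 mm and z = 852 mm, flush with the posts' −y face. 9 pickets, each 61 mm wide, 15 mm thick and 915 mm tall, are fixed to the +y face of the rails with their bottoms at z = 46 mm, spaced across the span with a 106 mm gap after the −x post and between neighbouring pickets, with 109 mm left before the +x post.


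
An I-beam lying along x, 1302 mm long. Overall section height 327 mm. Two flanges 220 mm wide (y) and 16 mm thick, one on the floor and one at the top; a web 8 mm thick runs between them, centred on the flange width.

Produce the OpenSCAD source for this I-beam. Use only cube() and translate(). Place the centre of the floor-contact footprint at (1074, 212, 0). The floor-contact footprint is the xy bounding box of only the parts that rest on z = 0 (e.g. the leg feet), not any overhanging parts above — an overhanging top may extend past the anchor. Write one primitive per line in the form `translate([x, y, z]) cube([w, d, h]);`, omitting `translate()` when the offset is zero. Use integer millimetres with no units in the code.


translate([423, 102, 0]) cube([1302, 220, 16]);
translate([423, 208, 16]) cube([1302, 8, 295]);
translate([423, 102, 311]) cube([1302, 220, 16]);


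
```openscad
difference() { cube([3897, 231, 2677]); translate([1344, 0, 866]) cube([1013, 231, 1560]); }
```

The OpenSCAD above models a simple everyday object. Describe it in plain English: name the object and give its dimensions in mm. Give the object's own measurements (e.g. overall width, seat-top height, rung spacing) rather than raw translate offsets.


A wall 3897 mm long (x), 231 mm thick (y), 2677 mm tall, with a rectangular window opening cut through it. The opening is 1013 mm wide and 1560 mm tall; its sill is at z = 866 mm and its near (−x) edge is 1344 mm from the wall's −x end. The opening passes through the full wall thickness.


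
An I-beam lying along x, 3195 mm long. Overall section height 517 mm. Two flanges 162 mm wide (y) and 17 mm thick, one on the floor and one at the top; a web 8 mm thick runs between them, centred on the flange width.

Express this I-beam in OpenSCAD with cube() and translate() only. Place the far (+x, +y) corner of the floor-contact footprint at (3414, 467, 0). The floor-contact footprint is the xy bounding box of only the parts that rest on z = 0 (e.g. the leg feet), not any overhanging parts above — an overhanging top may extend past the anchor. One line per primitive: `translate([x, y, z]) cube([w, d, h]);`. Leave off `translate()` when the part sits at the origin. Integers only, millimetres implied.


translate([219, 305, 0]) cube([3195, 162, 17]);
translate([219, 382, 17]) cube([3195, 8, 483]);
translate([219, 305, 500]) cube([3195, 162, 17]);


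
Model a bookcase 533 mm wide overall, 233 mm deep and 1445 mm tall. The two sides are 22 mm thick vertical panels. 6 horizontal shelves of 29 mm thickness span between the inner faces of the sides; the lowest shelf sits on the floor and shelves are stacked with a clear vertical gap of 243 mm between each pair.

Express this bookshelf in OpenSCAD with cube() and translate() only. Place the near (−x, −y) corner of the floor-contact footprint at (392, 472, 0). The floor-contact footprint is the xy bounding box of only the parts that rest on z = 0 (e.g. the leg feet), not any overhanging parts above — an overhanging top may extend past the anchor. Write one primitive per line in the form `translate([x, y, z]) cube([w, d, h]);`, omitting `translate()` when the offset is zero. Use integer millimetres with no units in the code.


translate([392, 472, 0]) cube([22, 233, 1445]);
translate([903, 472, 0]) cube([22, 233, 1445]);
translate([414, 472, 0]) cube([489, 233, 29]);
translate([414, 472, 272]) cube([489, 233, 29]);
translate([414, 472, 544]) cube([489, 233, 29]);
translate([414, 472, 816]) cube([489, 233, 29]);
translate([414, 472, 1088]) cube([489, 233, 29]);
translate([414, 472, 1360]) cube([489, 233, 29]);


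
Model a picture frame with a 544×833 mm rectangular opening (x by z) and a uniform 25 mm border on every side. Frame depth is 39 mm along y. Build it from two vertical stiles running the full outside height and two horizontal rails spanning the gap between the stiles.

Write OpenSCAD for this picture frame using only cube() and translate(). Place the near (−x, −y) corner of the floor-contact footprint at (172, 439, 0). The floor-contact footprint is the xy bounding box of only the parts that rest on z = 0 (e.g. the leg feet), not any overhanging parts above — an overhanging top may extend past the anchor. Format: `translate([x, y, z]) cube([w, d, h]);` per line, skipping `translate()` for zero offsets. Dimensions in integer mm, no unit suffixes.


translate([172, 439, 0]) cube([25, 39, 883]);
translate([741, 439, 0]) cube([25, 39, 883]);
translate([197, 439, 0]) cube([544, 39, 25]);
translate([197, 439, 858]) cube([544, 39, 25]);


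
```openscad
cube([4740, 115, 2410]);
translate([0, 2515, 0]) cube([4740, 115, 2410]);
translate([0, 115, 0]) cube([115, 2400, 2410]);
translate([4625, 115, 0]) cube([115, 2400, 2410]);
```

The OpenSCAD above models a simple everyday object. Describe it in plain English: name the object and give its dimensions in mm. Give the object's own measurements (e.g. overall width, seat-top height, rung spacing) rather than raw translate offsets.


The wall frame of a small rectangular building: four walls, each 2410 mm tall and 115 mm thick, enclosing a footprint 4740 mm (x) by 2630 mm (y) outside-to-outside, with no floor or roof. The front and back walls (the −y and +y sides) span the full width; the two side walls fit between them.


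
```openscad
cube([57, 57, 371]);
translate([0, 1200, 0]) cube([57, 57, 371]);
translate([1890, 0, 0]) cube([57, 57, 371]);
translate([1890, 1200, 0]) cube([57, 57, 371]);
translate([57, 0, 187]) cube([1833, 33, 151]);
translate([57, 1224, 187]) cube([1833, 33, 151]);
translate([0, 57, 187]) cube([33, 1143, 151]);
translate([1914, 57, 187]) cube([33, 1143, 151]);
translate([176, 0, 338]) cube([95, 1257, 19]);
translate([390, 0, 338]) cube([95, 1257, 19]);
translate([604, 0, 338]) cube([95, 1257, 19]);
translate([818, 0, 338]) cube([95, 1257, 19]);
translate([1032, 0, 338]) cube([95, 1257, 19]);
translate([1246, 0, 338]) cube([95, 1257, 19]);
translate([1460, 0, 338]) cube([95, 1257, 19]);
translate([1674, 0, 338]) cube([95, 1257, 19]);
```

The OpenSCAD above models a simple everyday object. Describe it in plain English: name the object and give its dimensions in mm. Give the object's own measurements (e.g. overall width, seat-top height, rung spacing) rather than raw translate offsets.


A bed frame 1947 mm long (x) by 1257 mm wide (y). Four 57×57 mm corner posts, 371 mm tall, at the corners of the footprint. Four rails of 33 mm thickness and 151 mm height run between adjacent posts with their undersides at z = 187 mm, their outer faces flush with the outside of the frame (the two x-running rails run between the posts' inner faces; the two y-running rails run between the posts' inner faces). 8 slats, each 95 mm wide (x) and 19 mm thick, lie across the top of the two x-running rails, running the full 1257 mm width of the frame in y; along x they sit between the end posts with a 119 mm gap after the −x posts and between neighbouring slats, leaving 121 mm before the +x posts.


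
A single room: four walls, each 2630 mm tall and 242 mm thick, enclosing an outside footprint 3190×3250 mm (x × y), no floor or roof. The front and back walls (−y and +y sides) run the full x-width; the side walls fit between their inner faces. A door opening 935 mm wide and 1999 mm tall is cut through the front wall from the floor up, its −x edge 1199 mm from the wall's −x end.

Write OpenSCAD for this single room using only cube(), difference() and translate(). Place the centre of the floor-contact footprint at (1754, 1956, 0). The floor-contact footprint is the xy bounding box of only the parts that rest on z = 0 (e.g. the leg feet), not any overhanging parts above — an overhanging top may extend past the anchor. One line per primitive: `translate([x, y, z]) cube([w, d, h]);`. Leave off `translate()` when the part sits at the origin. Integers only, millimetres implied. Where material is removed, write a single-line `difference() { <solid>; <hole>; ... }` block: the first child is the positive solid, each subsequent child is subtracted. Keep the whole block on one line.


difference() { translate([159, 331, 0]) cube([3190, 242, 2630]); translate([1358, 331, 0]) cube([935, 242, 1999]); }
translate([159, 3339, 0]) cube([3190, 242, 2630]);
translate([159, 573, 0]) cube([242, 2766, 2630]);
translate([3107, 573, 0]) cube([242, 2766, 2630]);


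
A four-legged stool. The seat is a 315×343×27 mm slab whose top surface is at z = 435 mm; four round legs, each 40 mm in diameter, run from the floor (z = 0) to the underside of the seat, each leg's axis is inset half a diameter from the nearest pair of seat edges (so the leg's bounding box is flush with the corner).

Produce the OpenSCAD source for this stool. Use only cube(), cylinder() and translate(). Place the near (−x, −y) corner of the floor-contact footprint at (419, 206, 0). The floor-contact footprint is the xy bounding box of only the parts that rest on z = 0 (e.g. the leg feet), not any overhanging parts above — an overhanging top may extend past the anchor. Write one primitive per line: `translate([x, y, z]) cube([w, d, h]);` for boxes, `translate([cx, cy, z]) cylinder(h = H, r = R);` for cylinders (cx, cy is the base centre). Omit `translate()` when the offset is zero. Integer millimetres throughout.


translate([419, 206, 408]) cube([315, 343, 27]);
translate([439, 226, 0]) cylinder(h = 408, r = 20);
translate([714, 226, 0]) cylinder(h = 408, r = 20);
translate([439, 529, 0]) cylinder(h = 408, r = 20);
translate([714, 529, 0]) cylinder(h = 408, r = 20);


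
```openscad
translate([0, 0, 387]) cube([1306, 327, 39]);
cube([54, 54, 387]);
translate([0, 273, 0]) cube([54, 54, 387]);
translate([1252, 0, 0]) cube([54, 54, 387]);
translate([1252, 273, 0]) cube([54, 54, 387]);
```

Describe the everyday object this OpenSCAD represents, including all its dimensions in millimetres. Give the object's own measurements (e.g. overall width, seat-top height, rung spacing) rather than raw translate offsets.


A long wooden bench with a 1306 mm (x) × 327 mm (y) seat, 39 mm thick, its top surface 426 mm above the floor. Four 54 mm square legs at the seat corners, flush with the edges, run from z = 0 to the seat underside.


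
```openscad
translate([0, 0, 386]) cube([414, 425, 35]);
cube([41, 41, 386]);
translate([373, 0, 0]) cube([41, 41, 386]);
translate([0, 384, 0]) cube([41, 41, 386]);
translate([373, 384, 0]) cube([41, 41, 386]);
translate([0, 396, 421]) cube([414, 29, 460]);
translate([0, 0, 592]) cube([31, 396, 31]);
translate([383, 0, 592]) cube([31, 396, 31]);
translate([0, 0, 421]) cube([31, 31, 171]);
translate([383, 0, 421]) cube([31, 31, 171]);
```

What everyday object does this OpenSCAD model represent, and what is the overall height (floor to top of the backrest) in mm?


A chair. The overall height is 881 mm.

A slab on four corner posts with a tall panel at the back — a chair. The seat slab sits at z = 386 with thickness 35, and the 460 mm backrest starts at the seat top, so the overall height is 386 + 35 + 460 = 881 mm.


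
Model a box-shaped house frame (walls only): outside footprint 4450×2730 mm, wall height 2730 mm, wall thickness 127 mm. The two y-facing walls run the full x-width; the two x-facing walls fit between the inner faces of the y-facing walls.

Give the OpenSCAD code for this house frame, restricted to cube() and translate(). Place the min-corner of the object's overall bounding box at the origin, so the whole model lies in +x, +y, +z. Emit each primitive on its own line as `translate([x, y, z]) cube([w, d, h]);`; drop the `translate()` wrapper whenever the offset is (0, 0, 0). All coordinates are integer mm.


cube([4450, 127, 2730]);
translate([0, 2603, 0]) cube([4450, 127, 2730]);
translate([0, 127, 0]) cube([127, 2476, 2730]);
translate([4323, 127, 0]) cube([127, 2476, 2730]);
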